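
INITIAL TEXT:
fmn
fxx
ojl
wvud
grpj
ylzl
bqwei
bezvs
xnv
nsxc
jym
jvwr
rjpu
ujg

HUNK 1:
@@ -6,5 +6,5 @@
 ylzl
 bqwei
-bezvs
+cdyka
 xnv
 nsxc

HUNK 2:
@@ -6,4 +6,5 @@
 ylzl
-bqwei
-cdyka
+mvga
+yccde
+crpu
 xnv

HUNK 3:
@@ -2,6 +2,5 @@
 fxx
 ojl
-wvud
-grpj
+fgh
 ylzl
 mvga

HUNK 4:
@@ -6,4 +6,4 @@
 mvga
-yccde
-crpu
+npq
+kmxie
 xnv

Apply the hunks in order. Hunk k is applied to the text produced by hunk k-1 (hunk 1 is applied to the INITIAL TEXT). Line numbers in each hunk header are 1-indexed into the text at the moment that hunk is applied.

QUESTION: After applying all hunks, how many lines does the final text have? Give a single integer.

Answer: 14

Derivation:
Hunk 1: at line 6 remove [bezvs] add [cdyka] -> 14 lines: fmn fxx ojl wvud grpj ylzl bqwei cdyka xnv nsxc jym jvwr rjpu ujg
Hunk 2: at line 6 remove [bqwei,cdyka] add [mvga,yccde,crpu] -> 15 lines: fmn fxx ojl wvud grpj ylzl mvga yccde crpu xnv nsxc jym jvwr rjpu ujg
Hunk 3: at line 2 remove [wvud,grpj] add [fgh] -> 14 lines: fmn fxx ojl fgh ylzl mvga yccde crpu xnv nsxc jym jvwr rjpu ujg
Hunk 4: at line 6 remove [yccde,crpu] add [npq,kmxie] -> 14 lines: fmn fxx ojl fgh ylzl mvga npq kmxie xnv nsxc jym jvwr rjpu ujg
Final line count: 14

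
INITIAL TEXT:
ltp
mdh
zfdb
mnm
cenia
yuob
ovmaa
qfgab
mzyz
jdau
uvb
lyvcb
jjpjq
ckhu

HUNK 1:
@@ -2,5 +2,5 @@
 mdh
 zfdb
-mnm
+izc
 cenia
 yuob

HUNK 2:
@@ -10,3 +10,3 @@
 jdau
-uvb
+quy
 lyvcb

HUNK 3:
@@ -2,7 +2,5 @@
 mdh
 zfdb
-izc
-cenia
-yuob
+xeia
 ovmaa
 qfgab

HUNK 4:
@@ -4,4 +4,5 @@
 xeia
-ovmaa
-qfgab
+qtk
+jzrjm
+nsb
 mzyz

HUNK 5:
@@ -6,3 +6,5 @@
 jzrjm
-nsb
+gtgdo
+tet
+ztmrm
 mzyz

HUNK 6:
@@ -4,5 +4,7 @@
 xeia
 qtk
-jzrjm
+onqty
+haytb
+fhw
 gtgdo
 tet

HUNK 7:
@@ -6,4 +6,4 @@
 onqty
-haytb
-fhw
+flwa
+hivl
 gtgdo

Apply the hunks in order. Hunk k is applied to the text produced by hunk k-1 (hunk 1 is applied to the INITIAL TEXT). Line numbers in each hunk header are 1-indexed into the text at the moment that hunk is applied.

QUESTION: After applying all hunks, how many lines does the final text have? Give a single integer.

Answer: 17

Derivation:
Hunk 1: at line 2 remove [mnm] add [izc] -> 14 lines: ltp mdh zfdb izc cenia yuob ovmaa qfgab mzyz jdau uvb lyvcb jjpjq ckhu
Hunk 2: at line 10 remove [uvb] add [quy] -> 14 lines: ltp mdh zfdb izc cenia yuob ovmaa qfgab mzyz jdau quy lyvcb jjpjq ckhu
Hunk 3: at line 2 remove [izc,cenia,yuob] add [xeia] -> 12 lines: ltp mdh zfdb xeia ovmaa qfgab mzyz jdau quy lyvcb jjpjq ckhu
Hunk 4: at line 4 remove [ovmaa,qfgab] add [qtk,jzrjm,nsb] -> 13 lines: ltp mdh zfdb xeia qtk jzrjm nsb mzyz jdau quy lyvcb jjpjq ckhu
Hunk 5: at line 6 remove [nsb] add [gtgdo,tet,ztmrm] -> 15 lines: ltp mdh zfdb xeia qtk jzrjm gtgdo tet ztmrm mzyz jdau quy lyvcb jjpjq ckhu
Hunk 6: at line 4 remove [jzrjm] add [onqty,haytb,fhw] -> 17 lines: ltp mdh zfdb xeia qtk onqty haytb fhw gtgdo tet ztmrm mzyz jdau quy lyvcb jjpjq ckhu
Hunk 7: at line 6 remove [haytb,fhw] add [flwa,hivl] -> 17 lines: ltp mdh zfdb xeia qtk onqty flwa hivl gtgdo tet ztmrm mzyz jdau quy lyvcb jjpjq ckhu
Final line count: 17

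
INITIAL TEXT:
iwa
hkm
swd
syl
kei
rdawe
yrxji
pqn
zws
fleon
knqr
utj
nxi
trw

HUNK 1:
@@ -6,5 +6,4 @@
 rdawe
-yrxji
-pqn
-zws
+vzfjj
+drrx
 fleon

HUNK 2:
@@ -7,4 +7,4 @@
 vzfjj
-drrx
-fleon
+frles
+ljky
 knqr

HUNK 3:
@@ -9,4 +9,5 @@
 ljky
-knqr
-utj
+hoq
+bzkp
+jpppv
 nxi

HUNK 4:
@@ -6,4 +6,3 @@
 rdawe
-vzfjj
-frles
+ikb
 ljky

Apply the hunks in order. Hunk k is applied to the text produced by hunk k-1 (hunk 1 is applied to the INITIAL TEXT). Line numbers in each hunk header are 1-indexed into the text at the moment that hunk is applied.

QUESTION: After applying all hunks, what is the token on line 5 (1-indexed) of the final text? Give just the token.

Answer: kei

Derivation:
Hunk 1: at line 6 remove [yrxji,pqn,zws] add [vzfjj,drrx] -> 13 lines: iwa hkm swd syl kei rdawe vzfjj drrx fleon knqr utj nxi trw
Hunk 2: at line 7 remove [drrx,fleon] add [frles,ljky] -> 13 lines: iwa hkm swd syl kei rdawe vzfjj frles ljky knqr utj nxi trw
Hunk 3: at line 9 remove [knqr,utj] add [hoq,bzkp,jpppv] -> 14 lines: iwa hkm swd syl kei rdawe vzfjj frles ljky hoq bzkp jpppv nxi trw
Hunk 4: at line 6 remove [vzfjj,frles] add [ikb] -> 13 lines: iwa hkm swd syl kei rdawe ikb ljky hoq bzkp jpppv nxi trw
Final line 5: kei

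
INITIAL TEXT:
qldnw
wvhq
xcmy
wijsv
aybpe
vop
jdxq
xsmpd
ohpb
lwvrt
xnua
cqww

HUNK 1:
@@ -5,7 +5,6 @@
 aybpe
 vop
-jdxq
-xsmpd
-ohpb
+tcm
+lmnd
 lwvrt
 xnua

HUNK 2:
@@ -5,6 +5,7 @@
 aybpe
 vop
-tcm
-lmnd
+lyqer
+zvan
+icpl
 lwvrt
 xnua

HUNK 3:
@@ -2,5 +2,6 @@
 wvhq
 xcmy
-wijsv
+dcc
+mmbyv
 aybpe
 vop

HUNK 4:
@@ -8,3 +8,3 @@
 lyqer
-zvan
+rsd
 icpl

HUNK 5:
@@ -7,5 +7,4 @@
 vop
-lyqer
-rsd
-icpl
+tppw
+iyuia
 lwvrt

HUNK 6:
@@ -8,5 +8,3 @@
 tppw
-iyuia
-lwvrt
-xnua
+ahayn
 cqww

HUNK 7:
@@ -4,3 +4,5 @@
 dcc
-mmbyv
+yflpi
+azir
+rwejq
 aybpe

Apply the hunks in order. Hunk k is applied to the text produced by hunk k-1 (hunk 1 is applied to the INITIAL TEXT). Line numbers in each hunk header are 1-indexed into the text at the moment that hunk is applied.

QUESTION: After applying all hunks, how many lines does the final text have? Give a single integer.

Answer: 12

Derivation:
Hunk 1: at line 5 remove [jdxq,xsmpd,ohpb] add [tcm,lmnd] -> 11 lines: qldnw wvhq xcmy wijsv aybpe vop tcm lmnd lwvrt xnua cqww
Hunk 2: at line 5 remove [tcm,lmnd] add [lyqer,zvan,icpl] -> 12 lines: qldnw wvhq xcmy wijsv aybpe vop lyqer zvan icpl lwvrt xnua cqww
Hunk 3: at line 2 remove [wijsv] add [dcc,mmbyv] -> 13 lines: qldnw wvhq xcmy dcc mmbyv aybpe vop lyqer zvan icpl lwvrt xnua cqww
Hunk 4: at line 8 remove [zvan] add [rsd] -> 13 lines: qldnw wvhq xcmy dcc mmbyv aybpe vop lyqer rsd icpl lwvrt xnua cqww
Hunk 5: at line 7 remove [lyqer,rsd,icpl] add [tppw,iyuia] -> 12 lines: qldnw wvhq xcmy dcc mmbyv aybpe vop tppw iyuia lwvrt xnua cqww
Hunk 6: at line 8 remove [iyuia,lwvrt,xnua] add [ahayn] -> 10 lines: qldnw wvhq xcmy dcc mmbyv aybpe vop tppw ahayn cqww
Hunk 7: at line 4 remove [mmbyv] add [yflpi,azir,rwejq] -> 12 lines: qldnw wvhq xcmy dcc yflpi azir rwejq aybpe vop tppw ahayn cqww
Final line count: 12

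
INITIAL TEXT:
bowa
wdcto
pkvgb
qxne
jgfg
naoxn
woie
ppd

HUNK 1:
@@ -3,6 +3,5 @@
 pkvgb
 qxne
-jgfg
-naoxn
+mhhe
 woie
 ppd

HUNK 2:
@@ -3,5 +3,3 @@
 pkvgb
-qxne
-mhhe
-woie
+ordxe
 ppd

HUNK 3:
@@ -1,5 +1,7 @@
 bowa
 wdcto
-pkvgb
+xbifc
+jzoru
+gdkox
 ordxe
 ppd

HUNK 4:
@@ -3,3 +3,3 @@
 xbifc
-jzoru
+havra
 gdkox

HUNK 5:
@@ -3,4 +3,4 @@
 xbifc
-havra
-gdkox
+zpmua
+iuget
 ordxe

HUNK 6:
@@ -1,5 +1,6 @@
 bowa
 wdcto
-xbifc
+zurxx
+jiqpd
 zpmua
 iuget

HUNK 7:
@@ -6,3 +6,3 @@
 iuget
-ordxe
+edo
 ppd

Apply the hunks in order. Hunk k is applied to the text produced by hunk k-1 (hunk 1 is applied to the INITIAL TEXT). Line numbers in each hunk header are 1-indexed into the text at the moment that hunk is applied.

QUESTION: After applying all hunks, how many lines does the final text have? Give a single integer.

Hunk 1: at line 3 remove [jgfg,naoxn] add [mhhe] -> 7 lines: bowa wdcto pkvgb qxne mhhe woie ppd
Hunk 2: at line 3 remove [qxne,mhhe,woie] add [ordxe] -> 5 lines: bowa wdcto pkvgb ordxe ppd
Hunk 3: at line 1 remove [pkvgb] add [xbifc,jzoru,gdkox] -> 7 lines: bowa wdcto xbifc jzoru gdkox ordxe ppd
Hunk 4: at line 3 remove [jzoru] add [havra] -> 7 lines: bowa wdcto xbifc havra gdkox ordxe ppd
Hunk 5: at line 3 remove [havra,gdkox] add [zpmua,iuget] -> 7 lines: bowa wdcto xbifc zpmua iuget ordxe ppd
Hunk 6: at line 1 remove [xbifc] add [zurxx,jiqpd] -> 8 lines: bowa wdcto zurxx jiqpd zpmua iuget ordxe ppd
Hunk 7: at line 6 remove [ordxe] add [edo] -> 8 lines: bowa wdcto zurxx jiqpd zpmua iuget edo ppd
Final line count: 8

Answer: 8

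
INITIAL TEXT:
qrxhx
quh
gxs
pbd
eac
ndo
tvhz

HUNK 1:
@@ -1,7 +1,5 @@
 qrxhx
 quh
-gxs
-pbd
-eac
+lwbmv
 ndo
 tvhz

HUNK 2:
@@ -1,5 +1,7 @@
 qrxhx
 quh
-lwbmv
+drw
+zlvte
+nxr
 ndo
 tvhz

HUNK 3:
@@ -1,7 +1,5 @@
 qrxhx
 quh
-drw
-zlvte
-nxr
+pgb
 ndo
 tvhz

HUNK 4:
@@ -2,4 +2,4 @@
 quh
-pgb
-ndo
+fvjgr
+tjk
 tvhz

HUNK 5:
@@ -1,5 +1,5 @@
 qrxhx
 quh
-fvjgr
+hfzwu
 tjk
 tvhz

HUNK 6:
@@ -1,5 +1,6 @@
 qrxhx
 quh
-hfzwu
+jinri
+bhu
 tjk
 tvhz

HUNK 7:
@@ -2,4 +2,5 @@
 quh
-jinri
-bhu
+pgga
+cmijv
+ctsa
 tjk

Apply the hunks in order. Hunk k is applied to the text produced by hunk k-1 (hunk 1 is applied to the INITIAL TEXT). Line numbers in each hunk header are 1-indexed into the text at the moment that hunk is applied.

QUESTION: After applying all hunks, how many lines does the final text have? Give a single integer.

Hunk 1: at line 1 remove [gxs,pbd,eac] add [lwbmv] -> 5 lines: qrxhx quh lwbmv ndo tvhz
Hunk 2: at line 1 remove [lwbmv] add [drw,zlvte,nxr] -> 7 lines: qrxhx quh drw zlvte nxr ndo tvhz
Hunk 3: at line 1 remove [drw,zlvte,nxr] add [pgb] -> 5 lines: qrxhx quh pgb ndo tvhz
Hunk 4: at line 2 remove [pgb,ndo] add [fvjgr,tjk] -> 5 lines: qrxhx quh fvjgr tjk tvhz
Hunk 5: at line 1 remove [fvjgr] add [hfzwu] -> 5 lines: qrxhx quh hfzwu tjk tvhz
Hunk 6: at line 1 remove [hfzwu] add [jinri,bhu] -> 6 lines: qrxhx quh jinri bhu tjk tvhz
Hunk 7: at line 2 remove [jinri,bhu] add [pgga,cmijv,ctsa] -> 7 lines: qrxhx quh pgga cmijv ctsa tjk tvhz
Final line count: 7

Answer: 7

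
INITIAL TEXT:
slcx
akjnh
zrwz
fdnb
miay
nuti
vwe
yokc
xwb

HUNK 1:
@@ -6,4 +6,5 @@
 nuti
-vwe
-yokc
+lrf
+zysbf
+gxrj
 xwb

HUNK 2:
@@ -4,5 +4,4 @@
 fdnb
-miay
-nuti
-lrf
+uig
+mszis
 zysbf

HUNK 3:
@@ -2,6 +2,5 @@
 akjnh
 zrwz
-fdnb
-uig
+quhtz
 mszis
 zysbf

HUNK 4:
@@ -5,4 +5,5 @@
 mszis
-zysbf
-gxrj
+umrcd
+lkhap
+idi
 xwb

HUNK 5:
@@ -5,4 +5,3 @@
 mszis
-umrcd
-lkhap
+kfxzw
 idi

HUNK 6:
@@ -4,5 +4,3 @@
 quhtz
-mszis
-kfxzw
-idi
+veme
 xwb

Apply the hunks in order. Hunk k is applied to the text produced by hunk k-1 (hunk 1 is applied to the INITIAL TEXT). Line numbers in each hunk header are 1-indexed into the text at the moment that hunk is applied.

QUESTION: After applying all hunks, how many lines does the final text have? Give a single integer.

Answer: 6

Derivation:
Hunk 1: at line 6 remove [vwe,yokc] add [lrf,zysbf,gxrj] -> 10 lines: slcx akjnh zrwz fdnb miay nuti lrf zysbf gxrj xwb
Hunk 2: at line 4 remove [miay,nuti,lrf] add [uig,mszis] -> 9 lines: slcx akjnh zrwz fdnb uig mszis zysbf gxrj xwb
Hunk 3: at line 2 remove [fdnb,uig] add [quhtz] -> 8 lines: slcx akjnh zrwz quhtz mszis zysbf gxrj xwb
Hunk 4: at line 5 remove [zysbf,gxrj] add [umrcd,lkhap,idi] -> 9 lines: slcx akjnh zrwz quhtz mszis umrcd lkhap idi xwb
Hunk 5: at line 5 remove [umrcd,lkhap] add [kfxzw] -> 8 lines: slcx akjnh zrwz quhtz mszis kfxzw idi xwb
Hunk 6: at line 4 remove [mszis,kfxzw,idi] add [veme] -> 6 lines: slcx akjnh zrwz quhtz veme xwb
Final line count: 6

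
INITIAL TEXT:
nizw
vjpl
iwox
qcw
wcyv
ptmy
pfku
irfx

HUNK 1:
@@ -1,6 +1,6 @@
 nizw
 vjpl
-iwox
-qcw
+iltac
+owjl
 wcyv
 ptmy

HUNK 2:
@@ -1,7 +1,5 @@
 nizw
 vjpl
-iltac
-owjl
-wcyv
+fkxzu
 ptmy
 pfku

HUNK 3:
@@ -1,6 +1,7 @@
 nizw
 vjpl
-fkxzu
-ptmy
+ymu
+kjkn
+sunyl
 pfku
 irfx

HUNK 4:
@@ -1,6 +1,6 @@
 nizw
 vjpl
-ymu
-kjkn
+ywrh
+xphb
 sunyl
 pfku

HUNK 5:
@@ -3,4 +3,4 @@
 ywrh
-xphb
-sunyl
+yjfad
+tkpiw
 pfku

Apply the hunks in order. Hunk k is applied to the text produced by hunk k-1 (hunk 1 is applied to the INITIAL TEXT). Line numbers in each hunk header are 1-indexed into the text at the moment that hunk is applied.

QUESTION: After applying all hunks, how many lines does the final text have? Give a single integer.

Answer: 7

Derivation:
Hunk 1: at line 1 remove [iwox,qcw] add [iltac,owjl] -> 8 lines: nizw vjpl iltac owjl wcyv ptmy pfku irfx
Hunk 2: at line 1 remove [iltac,owjl,wcyv] add [fkxzu] -> 6 lines: nizw vjpl fkxzu ptmy pfku irfx
Hunk 3: at line 1 remove [fkxzu,ptmy] add [ymu,kjkn,sunyl] -> 7 lines: nizw vjpl ymu kjkn sunyl pfku irfx
Hunk 4: at line 1 remove [ymu,kjkn] add [ywrh,xphb] -> 7 lines: nizw vjpl ywrh xphb sunyl pfku irfx
Hunk 5: at line 3 remove [xphb,sunyl] add [yjfad,tkpiw] -> 7 lines: nizw vjpl ywrh yjfad tkpiw pfku irfx
Final line count: 7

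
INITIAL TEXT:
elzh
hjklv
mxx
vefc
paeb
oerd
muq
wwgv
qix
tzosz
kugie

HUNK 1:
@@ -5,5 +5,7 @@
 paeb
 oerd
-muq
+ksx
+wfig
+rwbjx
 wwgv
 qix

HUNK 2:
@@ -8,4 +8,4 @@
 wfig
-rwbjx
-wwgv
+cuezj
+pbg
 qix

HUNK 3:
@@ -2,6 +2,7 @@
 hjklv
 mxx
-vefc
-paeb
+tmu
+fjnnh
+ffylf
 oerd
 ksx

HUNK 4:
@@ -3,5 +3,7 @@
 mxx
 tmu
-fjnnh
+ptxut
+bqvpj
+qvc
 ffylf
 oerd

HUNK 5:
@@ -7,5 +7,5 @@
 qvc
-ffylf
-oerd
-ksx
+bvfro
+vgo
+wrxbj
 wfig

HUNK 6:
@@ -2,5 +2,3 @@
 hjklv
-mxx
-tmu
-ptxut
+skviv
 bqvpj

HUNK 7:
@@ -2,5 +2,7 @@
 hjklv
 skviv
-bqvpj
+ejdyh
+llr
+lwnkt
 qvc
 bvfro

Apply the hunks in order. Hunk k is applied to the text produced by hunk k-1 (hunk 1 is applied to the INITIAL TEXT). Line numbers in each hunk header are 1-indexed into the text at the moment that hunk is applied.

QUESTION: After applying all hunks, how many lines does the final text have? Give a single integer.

Hunk 1: at line 5 remove [muq] add [ksx,wfig,rwbjx] -> 13 lines: elzh hjklv mxx vefc paeb oerd ksx wfig rwbjx wwgv qix tzosz kugie
Hunk 2: at line 8 remove [rwbjx,wwgv] add [cuezj,pbg] -> 13 lines: elzh hjklv mxx vefc paeb oerd ksx wfig cuezj pbg qix tzosz kugie
Hunk 3: at line 2 remove [vefc,paeb] add [tmu,fjnnh,ffylf] -> 14 lines: elzh hjklv mxx tmu fjnnh ffylf oerd ksx wfig cuezj pbg qix tzosz kugie
Hunk 4: at line 3 remove [fjnnh] add [ptxut,bqvpj,qvc] -> 16 lines: elzh hjklv mxx tmu ptxut bqvpj qvc ffylf oerd ksx wfig cuezj pbg qix tzosz kugie
Hunk 5: at line 7 remove [ffylf,oerd,ksx] add [bvfro,vgo,wrxbj] -> 16 lines: elzh hjklv mxx tmu ptxut bqvpj qvc bvfro vgo wrxbj wfig cuezj pbg qix tzosz kugie
Hunk 6: at line 2 remove [mxx,tmu,ptxut] add [skviv] -> 14 lines: elzh hjklv skviv bqvpj qvc bvfro vgo wrxbj wfig cuezj pbg qix tzosz kugie
Hunk 7: at line 2 remove [bqvpj] add [ejdyh,llr,lwnkt] -> 16 lines: elzh hjklv skviv ejdyh llr lwnkt qvc bvfro vgo wrxbj wfig cuezj pbg qix tzosz kugie
Final line count: 16

Answer: 16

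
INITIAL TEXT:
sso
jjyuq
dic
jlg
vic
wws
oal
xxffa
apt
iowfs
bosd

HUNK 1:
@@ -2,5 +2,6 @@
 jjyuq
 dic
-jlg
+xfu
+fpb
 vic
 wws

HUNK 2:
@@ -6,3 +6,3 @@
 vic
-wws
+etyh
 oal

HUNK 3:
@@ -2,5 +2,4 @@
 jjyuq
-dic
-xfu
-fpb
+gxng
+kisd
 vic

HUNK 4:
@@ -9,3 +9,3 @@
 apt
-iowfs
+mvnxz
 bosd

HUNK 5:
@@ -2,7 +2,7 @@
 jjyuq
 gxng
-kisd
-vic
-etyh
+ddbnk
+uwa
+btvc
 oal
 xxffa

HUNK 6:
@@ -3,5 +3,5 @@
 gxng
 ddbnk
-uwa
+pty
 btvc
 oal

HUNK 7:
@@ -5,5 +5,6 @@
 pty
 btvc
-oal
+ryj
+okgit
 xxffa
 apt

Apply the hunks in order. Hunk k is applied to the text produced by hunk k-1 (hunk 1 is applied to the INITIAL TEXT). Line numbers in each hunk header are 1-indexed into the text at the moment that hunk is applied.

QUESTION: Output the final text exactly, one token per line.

Hunk 1: at line 2 remove [jlg] add [xfu,fpb] -> 12 lines: sso jjyuq dic xfu fpb vic wws oal xxffa apt iowfs bosd
Hunk 2: at line 6 remove [wws] add [etyh] -> 12 lines: sso jjyuq dic xfu fpb vic etyh oal xxffa apt iowfs bosd
Hunk 3: at line 2 remove [dic,xfu,fpb] add [gxng,kisd] -> 11 lines: sso jjyuq gxng kisd vic etyh oal xxffa apt iowfs bosd
Hunk 4: at line 9 remove [iowfs] add [mvnxz] -> 11 lines: sso jjyuq gxng kisd vic etyh oal xxffa apt mvnxz bosd
Hunk 5: at line 2 remove [kisd,vic,etyh] add [ddbnk,uwa,btvc] -> 11 lines: sso jjyuq gxng ddbnk uwa btvc oal xxffa apt mvnxz bosd
Hunk 6: at line 3 remove [uwa] add [pty] -> 11 lines: sso jjyuq gxng ddbnk pty btvc oal xxffa apt mvnxz bosd
Hunk 7: at line 5 remove [oal] add [ryj,okgit] -> 12 lines: sso jjyuq gxng ddbnk pty btvc ryj okgit xxffa apt mvnxz bosd

Answer: sso
jjyuq
gxng
ddbnk
pty
btvc
ryj
okgit
xxffa
apt
mvnxz
bosd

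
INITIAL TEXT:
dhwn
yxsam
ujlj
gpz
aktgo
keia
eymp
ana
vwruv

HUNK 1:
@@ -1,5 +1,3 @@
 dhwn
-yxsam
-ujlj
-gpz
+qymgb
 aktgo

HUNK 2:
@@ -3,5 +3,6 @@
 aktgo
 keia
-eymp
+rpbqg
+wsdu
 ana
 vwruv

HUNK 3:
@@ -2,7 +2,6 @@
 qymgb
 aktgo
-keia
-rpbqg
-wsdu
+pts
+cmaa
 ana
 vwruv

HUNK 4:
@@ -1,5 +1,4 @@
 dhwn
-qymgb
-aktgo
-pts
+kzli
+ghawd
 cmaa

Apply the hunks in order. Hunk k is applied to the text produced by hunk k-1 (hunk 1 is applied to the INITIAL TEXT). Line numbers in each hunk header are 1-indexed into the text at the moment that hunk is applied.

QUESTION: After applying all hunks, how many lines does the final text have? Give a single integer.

Answer: 6

Derivation:
Hunk 1: at line 1 remove [yxsam,ujlj,gpz] add [qymgb] -> 7 lines: dhwn qymgb aktgo keia eymp ana vwruv
Hunk 2: at line 3 remove [eymp] add [rpbqg,wsdu] -> 8 lines: dhwn qymgb aktgo keia rpbqg wsdu ana vwruv
Hunk 3: at line 2 remove [keia,rpbqg,wsdu] add [pts,cmaa] -> 7 lines: dhwn qymgb aktgo pts cmaa ana vwruv
Hunk 4: at line 1 remove [qymgb,aktgo,pts] add [kzli,ghawd] -> 6 lines: dhwn kzli ghawd cmaa ana vwruv
Final line count: 6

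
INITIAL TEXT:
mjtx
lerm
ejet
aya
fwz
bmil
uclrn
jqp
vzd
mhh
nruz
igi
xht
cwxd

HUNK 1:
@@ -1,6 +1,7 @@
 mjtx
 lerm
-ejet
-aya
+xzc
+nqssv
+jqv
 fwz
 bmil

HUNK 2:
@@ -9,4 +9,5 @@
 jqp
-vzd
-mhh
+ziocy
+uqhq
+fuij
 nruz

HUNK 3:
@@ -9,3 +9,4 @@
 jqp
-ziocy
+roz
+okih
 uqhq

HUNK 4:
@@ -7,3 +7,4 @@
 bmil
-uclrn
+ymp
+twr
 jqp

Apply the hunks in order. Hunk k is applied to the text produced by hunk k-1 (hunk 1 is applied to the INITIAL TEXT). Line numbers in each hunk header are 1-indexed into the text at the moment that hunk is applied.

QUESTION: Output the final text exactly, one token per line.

Answer: mjtx
lerm
xzc
nqssv
jqv
fwz
bmil
ymp
twr
jqp
roz
okih
uqhq
fuij
nruz
igi
xht
cwxd

Derivation:
Hunk 1: at line 1 remove [ejet,aya] add [xzc,nqssv,jqv] -> 15 lines: mjtx lerm xzc nqssv jqv fwz bmil uclrn jqp vzd mhh nruz igi xht cwxd
Hunk 2: at line 9 remove [vzd,mhh] add [ziocy,uqhq,fuij] -> 16 lines: mjtx lerm xzc nqssv jqv fwz bmil uclrn jqp ziocy uqhq fuij nruz igi xht cwxd
Hunk 3: at line 9 remove [ziocy] add [roz,okih] -> 17 lines: mjtx lerm xzc nqssv jqv fwz bmil uclrn jqp roz okih uqhq fuij nruz igi xht cwxd
Hunk 4: at line 7 remove [uclrn] add [ymp,twr] -> 18 lines: mjtx lerm xzc nqssv jqv fwz bmil ymp twr jqp roz okih uqhq fuij nruz igi xht cwxd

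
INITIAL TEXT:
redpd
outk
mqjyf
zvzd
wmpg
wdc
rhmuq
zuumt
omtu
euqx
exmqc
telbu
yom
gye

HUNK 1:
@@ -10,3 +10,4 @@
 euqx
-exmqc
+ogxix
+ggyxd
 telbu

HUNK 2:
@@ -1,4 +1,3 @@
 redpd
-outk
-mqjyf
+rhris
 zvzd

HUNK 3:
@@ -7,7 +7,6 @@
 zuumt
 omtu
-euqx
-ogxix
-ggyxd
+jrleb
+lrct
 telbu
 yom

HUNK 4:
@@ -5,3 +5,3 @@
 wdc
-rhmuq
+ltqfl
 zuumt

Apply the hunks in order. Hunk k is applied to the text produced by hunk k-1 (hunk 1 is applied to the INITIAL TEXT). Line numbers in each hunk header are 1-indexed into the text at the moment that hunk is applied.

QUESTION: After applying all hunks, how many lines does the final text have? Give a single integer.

Hunk 1: at line 10 remove [exmqc] add [ogxix,ggyxd] -> 15 lines: redpd outk mqjyf zvzd wmpg wdc rhmuq zuumt omtu euqx ogxix ggyxd telbu yom gye
Hunk 2: at line 1 remove [outk,mqjyf] add [rhris] -> 14 lines: redpd rhris zvzd wmpg wdc rhmuq zuumt omtu euqx ogxix ggyxd telbu yom gye
Hunk 3: at line 7 remove [euqx,ogxix,ggyxd] add [jrleb,lrct] -> 13 lines: redpd rhris zvzd wmpg wdc rhmuq zuumt omtu jrleb lrct telbu yom gye
Hunk 4: at line 5 remove [rhmuq] add [ltqfl] -> 13 lines: redpd rhris zvzd wmpg wdc ltqfl zuumt omtu jrleb lrct telbu yom gye
Final line count: 13

Answer: 13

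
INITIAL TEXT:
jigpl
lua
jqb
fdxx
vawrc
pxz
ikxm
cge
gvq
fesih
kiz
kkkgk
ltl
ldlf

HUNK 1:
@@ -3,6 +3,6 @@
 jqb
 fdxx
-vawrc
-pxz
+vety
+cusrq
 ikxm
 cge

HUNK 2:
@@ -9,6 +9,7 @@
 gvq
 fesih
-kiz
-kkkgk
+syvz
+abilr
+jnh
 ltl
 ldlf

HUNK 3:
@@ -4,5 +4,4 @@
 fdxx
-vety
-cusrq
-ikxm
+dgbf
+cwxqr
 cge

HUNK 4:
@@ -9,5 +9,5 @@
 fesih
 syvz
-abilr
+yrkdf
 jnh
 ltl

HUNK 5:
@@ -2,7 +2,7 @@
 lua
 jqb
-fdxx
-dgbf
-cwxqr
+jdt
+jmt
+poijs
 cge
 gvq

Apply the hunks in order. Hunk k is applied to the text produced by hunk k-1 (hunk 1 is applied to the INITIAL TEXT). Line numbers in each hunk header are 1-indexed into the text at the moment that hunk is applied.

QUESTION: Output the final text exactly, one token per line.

Hunk 1: at line 3 remove [vawrc,pxz] add [vety,cusrq] -> 14 lines: jigpl lua jqb fdxx vety cusrq ikxm cge gvq fesih kiz kkkgk ltl ldlf
Hunk 2: at line 9 remove [kiz,kkkgk] add [syvz,abilr,jnh] -> 15 lines: jigpl lua jqb fdxx vety cusrq ikxm cge gvq fesih syvz abilr jnh ltl ldlf
Hunk 3: at line 4 remove [vety,cusrq,ikxm] add [dgbf,cwxqr] -> 14 lines: jigpl lua jqb fdxx dgbf cwxqr cge gvq fesih syvz abilr jnh ltl ldlf
Hunk 4: at line 9 remove [abilr] add [yrkdf] -> 14 lines: jigpl lua jqb fdxx dgbf cwxqr cge gvq fesih syvz yrkdf jnh ltl ldlf
Hunk 5: at line 2 remove [fdxx,dgbf,cwxqr] add [jdt,jmt,poijs] -> 14 lines: jigpl lua jqb jdt jmt poijs cge gvq fesih syvz yrkdf jnh ltl ldlf

Answer: jigpl
lua
jqb
jdt
jmt
poijs
cge
gvq
fesih
syvz
yrkdf
jnh
ltl
ldlf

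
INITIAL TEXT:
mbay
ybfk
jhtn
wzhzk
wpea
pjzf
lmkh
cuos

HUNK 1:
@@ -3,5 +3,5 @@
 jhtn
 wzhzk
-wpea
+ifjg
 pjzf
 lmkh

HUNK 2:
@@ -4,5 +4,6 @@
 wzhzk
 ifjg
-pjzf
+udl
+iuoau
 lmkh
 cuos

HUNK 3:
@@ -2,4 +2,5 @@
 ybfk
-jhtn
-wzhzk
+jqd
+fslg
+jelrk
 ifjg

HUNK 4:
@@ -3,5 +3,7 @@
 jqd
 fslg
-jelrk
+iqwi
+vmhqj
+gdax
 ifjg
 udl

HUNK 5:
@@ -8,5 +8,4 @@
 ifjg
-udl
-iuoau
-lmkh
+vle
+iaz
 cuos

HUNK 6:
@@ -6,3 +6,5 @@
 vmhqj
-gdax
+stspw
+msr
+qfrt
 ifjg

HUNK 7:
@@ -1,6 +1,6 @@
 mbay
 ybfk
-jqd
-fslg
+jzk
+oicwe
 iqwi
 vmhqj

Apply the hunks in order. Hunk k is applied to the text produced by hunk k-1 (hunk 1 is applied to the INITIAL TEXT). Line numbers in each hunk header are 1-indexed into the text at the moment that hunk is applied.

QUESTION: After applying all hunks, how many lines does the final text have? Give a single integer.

Answer: 13

Derivation:
Hunk 1: at line 3 remove [wpea] add [ifjg] -> 8 lines: mbay ybfk jhtn wzhzk ifjg pjzf lmkh cuos
Hunk 2: at line 4 remove [pjzf] add [udl,iuoau] -> 9 lines: mbay ybfk jhtn wzhzk ifjg udl iuoau lmkh cuos
Hunk 3: at line 2 remove [jhtn,wzhzk] add [jqd,fslg,jelrk] -> 10 lines: mbay ybfk jqd fslg jelrk ifjg udl iuoau lmkh cuos
Hunk 4: at line 3 remove [jelrk] add [iqwi,vmhqj,gdax] -> 12 lines: mbay ybfk jqd fslg iqwi vmhqj gdax ifjg udl iuoau lmkh cuos
Hunk 5: at line 8 remove [udl,iuoau,lmkh] add [vle,iaz] -> 11 lines: mbay ybfk jqd fslg iqwi vmhqj gdax ifjg vle iaz cuos
Hunk 6: at line 6 remove [gdax] add [stspw,msr,qfrt] -> 13 lines: mbay ybfk jqd fslg iqwi vmhqj stspw msr qfrt ifjg vle iaz cuos
Hunk 7: at line 1 remove [jqd,fslg] add [jzk,oicwe] -> 13 lines: mbay ybfk jzk oicwe iqwi vmhqj stspw msr qfrt ifjg vle iaz cuos
Final line count: 13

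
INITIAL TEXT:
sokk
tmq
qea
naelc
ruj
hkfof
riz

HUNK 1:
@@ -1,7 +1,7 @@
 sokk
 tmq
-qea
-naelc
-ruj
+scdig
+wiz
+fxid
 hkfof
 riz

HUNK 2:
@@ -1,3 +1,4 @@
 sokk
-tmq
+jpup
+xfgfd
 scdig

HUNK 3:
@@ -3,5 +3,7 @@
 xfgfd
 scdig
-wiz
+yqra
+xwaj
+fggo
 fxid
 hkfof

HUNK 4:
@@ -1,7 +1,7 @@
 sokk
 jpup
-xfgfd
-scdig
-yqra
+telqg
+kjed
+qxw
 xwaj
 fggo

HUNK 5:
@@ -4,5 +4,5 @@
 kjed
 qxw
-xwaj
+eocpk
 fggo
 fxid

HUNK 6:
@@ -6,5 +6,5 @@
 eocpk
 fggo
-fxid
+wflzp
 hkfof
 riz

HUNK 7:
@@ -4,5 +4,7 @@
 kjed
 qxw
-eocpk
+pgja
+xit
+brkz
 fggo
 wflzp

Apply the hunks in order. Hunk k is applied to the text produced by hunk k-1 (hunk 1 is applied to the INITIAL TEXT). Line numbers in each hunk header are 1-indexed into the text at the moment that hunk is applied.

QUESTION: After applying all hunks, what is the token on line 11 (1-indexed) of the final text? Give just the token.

Hunk 1: at line 1 remove [qea,naelc,ruj] add [scdig,wiz,fxid] -> 7 lines: sokk tmq scdig wiz fxid hkfof riz
Hunk 2: at line 1 remove [tmq] add [jpup,xfgfd] -> 8 lines: sokk jpup xfgfd scdig wiz fxid hkfof riz
Hunk 3: at line 3 remove [wiz] add [yqra,xwaj,fggo] -> 10 lines: sokk jpup xfgfd scdig yqra xwaj fggo fxid hkfof riz
Hunk 4: at line 1 remove [xfgfd,scdig,yqra] add [telqg,kjed,qxw] -> 10 lines: sokk jpup telqg kjed qxw xwaj fggo fxid hkfof riz
Hunk 5: at line 4 remove [xwaj] add [eocpk] -> 10 lines: sokk jpup telqg kjed qxw eocpk fggo fxid hkfof riz
Hunk 6: at line 6 remove [fxid] add [wflzp] -> 10 lines: sokk jpup telqg kjed qxw eocpk fggo wflzp hkfof riz
Hunk 7: at line 4 remove [eocpk] add [pgja,xit,brkz] -> 12 lines: sokk jpup telqg kjed qxw pgja xit brkz fggo wflzp hkfof riz
Final line 11: hkfof

Answer: hkfof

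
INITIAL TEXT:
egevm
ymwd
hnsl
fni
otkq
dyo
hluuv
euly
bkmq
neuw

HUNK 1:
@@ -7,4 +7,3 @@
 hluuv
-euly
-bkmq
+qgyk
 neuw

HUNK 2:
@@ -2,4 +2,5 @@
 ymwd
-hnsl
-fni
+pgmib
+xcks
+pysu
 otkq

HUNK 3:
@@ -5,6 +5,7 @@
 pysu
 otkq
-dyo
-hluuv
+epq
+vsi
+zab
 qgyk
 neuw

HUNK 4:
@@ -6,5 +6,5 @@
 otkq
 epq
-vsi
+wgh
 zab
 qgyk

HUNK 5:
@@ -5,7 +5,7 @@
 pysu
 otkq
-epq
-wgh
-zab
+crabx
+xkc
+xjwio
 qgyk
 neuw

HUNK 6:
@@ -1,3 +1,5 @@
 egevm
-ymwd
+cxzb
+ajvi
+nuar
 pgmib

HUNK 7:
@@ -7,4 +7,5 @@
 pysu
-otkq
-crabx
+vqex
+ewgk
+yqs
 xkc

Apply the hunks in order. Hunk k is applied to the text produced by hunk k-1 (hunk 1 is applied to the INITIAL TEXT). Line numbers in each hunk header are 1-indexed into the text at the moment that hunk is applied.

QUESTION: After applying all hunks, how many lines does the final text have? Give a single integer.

Hunk 1: at line 7 remove [euly,bkmq] add [qgyk] -> 9 lines: egevm ymwd hnsl fni otkq dyo hluuv qgyk neuw
Hunk 2: at line 2 remove [hnsl,fni] add [pgmib,xcks,pysu] -> 10 lines: egevm ymwd pgmib xcks pysu otkq dyo hluuv qgyk neuw
Hunk 3: at line 5 remove [dyo,hluuv] add [epq,vsi,zab] -> 11 lines: egevm ymwd pgmib xcks pysu otkq epq vsi zab qgyk neuw
Hunk 4: at line 6 remove [vsi] add [wgh] -> 11 lines: egevm ymwd pgmib xcks pysu otkq epq wgh zab qgyk neuw
Hunk 5: at line 5 remove [epq,wgh,zab] add [crabx,xkc,xjwio] -> 11 lines: egevm ymwd pgmib xcks pysu otkq crabx xkc xjwio qgyk neuw
Hunk 6: at line 1 remove [ymwd] add [cxzb,ajvi,nuar] -> 13 lines: egevm cxzb ajvi nuar pgmib xcks pysu otkq crabx xkc xjwio qgyk neuw
Hunk 7: at line 7 remove [otkq,crabx] add [vqex,ewgk,yqs] -> 14 lines: egevm cxzb ajvi nuar pgmib xcks pysu vqex ewgk yqs xkc xjwio qgyk neuw
Final line count: 14

Answer: 14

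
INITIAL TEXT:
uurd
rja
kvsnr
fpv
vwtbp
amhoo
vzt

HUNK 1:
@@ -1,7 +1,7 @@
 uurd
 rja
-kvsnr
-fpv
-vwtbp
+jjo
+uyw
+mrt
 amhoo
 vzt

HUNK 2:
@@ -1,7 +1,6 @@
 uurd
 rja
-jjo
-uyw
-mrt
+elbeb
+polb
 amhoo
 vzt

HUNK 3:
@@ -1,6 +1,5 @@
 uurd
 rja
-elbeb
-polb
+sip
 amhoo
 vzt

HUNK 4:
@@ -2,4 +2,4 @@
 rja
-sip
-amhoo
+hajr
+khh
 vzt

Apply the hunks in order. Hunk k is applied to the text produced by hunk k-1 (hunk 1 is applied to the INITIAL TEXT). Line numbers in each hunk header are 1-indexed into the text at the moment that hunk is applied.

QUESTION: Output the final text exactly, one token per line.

Hunk 1: at line 1 remove [kvsnr,fpv,vwtbp] add [jjo,uyw,mrt] -> 7 lines: uurd rja jjo uyw mrt amhoo vzt
Hunk 2: at line 1 remove [jjo,uyw,mrt] add [elbeb,polb] -> 6 lines: uurd rja elbeb polb amhoo vzt
Hunk 3: at line 1 remove [elbeb,polb] add [sip] -> 5 lines: uurd rja sip amhoo vzt
Hunk 4: at line 2 remove [sip,amhoo] add [hajr,khh] -> 5 lines: uurd rja hajr khh vzt

Answer: uurd
rja
hajr
khh
vzt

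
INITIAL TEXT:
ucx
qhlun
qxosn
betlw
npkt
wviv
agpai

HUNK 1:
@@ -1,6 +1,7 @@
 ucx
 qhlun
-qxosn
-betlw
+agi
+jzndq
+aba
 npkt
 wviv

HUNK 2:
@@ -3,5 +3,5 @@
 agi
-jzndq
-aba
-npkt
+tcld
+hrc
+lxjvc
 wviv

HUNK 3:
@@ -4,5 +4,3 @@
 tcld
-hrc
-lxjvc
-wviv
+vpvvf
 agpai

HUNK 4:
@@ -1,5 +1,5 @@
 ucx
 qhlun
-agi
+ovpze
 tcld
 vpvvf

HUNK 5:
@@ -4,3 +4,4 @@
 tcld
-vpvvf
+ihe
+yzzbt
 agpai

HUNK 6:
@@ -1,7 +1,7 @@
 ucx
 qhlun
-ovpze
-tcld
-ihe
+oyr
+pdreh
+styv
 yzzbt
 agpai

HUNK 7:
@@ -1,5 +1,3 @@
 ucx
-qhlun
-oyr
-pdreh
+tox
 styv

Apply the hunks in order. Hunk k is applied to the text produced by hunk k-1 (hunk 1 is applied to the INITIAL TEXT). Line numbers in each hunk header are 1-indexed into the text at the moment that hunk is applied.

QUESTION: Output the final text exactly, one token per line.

Hunk 1: at line 1 remove [qxosn,betlw] add [agi,jzndq,aba] -> 8 lines: ucx qhlun agi jzndq aba npkt wviv agpai
Hunk 2: at line 3 remove [jzndq,aba,npkt] add [tcld,hrc,lxjvc] -> 8 lines: ucx qhlun agi tcld hrc lxjvc wviv agpai
Hunk 3: at line 4 remove [hrc,lxjvc,wviv] add [vpvvf] -> 6 lines: ucx qhlun agi tcld vpvvf agpai
Hunk 4: at line 1 remove [agi] add [ovpze] -> 6 lines: ucx qhlun ovpze tcld vpvvf agpai
Hunk 5: at line 4 remove [vpvvf] add [ihe,yzzbt] -> 7 lines: ucx qhlun ovpze tcld ihe yzzbt agpai
Hunk 6: at line 1 remove [ovpze,tcld,ihe] add [oyr,pdreh,styv] -> 7 lines: ucx qhlun oyr pdreh styv yzzbt agpai
Hunk 7: at line 1 remove [qhlun,oyr,pdreh] add [tox] -> 5 lines: ucx tox styv yzzbt agpai

Answer: ucx
tox
styv
yzzbt
agpai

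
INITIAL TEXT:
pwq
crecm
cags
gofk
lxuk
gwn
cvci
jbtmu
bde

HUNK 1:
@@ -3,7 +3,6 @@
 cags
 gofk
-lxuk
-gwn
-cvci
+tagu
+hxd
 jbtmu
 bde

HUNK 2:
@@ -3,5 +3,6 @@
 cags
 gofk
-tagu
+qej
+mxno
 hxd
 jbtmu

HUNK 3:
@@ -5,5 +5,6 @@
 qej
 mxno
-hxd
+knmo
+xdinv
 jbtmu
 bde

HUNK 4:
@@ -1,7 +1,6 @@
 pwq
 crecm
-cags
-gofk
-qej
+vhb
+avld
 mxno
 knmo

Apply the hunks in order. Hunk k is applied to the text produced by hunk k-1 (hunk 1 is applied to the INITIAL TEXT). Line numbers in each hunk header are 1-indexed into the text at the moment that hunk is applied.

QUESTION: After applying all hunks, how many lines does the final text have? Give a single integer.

Hunk 1: at line 3 remove [lxuk,gwn,cvci] add [tagu,hxd] -> 8 lines: pwq crecm cags gofk tagu hxd jbtmu bde
Hunk 2: at line 3 remove [tagu] add [qej,mxno] -> 9 lines: pwq crecm cags gofk qej mxno hxd jbtmu bde
Hunk 3: at line 5 remove [hxd] add [knmo,xdinv] -> 10 lines: pwq crecm cags gofk qej mxno knmo xdinv jbtmu bde
Hunk 4: at line 1 remove [cags,gofk,qej] add [vhb,avld] -> 9 lines: pwq crecm vhb avld mxno knmo xdinv jbtmu bde
Final line count: 9

Answer: 9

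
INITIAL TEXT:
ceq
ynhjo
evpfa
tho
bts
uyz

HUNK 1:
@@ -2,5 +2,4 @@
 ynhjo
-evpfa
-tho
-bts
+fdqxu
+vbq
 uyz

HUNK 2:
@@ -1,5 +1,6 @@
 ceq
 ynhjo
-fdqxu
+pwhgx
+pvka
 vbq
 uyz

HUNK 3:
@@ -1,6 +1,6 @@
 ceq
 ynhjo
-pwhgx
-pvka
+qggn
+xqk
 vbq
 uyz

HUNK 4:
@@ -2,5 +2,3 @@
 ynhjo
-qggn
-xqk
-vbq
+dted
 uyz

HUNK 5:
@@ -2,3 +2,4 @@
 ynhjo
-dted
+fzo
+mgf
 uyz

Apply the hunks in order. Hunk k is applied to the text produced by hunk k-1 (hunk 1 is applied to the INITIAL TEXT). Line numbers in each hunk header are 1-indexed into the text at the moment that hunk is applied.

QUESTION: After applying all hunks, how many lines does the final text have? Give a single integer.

Hunk 1: at line 2 remove [evpfa,tho,bts] add [fdqxu,vbq] -> 5 lines: ceq ynhjo fdqxu vbq uyz
Hunk 2: at line 1 remove [fdqxu] add [pwhgx,pvka] -> 6 lines: ceq ynhjo pwhgx pvka vbq uyz
Hunk 3: at line 1 remove [pwhgx,pvka] add [qggn,xqk] -> 6 lines: ceq ynhjo qggn xqk vbq uyz
Hunk 4: at line 2 remove [qggn,xqk,vbq] add [dted] -> 4 lines: ceq ynhjo dted uyz
Hunk 5: at line 2 remove [dted] add [fzo,mgf] -> 5 lines: ceq ynhjo fzo mgf uyz
Final line count: 5

Answer: 5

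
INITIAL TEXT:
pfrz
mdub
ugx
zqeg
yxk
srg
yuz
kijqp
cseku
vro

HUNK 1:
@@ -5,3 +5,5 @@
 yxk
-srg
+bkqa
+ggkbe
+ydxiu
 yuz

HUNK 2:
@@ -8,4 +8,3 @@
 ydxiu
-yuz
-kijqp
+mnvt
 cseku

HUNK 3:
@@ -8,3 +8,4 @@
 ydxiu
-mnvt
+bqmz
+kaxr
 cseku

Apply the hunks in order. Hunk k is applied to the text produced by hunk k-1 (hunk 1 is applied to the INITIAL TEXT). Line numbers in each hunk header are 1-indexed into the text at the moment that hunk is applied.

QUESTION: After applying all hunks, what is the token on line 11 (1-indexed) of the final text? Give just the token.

Hunk 1: at line 5 remove [srg] add [bkqa,ggkbe,ydxiu] -> 12 lines: pfrz mdub ugx zqeg yxk bkqa ggkbe ydxiu yuz kijqp cseku vro
Hunk 2: at line 8 remove [yuz,kijqp] add [mnvt] -> 11 lines: pfrz mdub ugx zqeg yxk bkqa ggkbe ydxiu mnvt cseku vro
Hunk 3: at line 8 remove [mnvt] add [bqmz,kaxr] -> 12 lines: pfrz mdub ugx zqeg yxk bkqa ggkbe ydxiu bqmz kaxr cseku vro
Final line 11: cseku

Answer: cseku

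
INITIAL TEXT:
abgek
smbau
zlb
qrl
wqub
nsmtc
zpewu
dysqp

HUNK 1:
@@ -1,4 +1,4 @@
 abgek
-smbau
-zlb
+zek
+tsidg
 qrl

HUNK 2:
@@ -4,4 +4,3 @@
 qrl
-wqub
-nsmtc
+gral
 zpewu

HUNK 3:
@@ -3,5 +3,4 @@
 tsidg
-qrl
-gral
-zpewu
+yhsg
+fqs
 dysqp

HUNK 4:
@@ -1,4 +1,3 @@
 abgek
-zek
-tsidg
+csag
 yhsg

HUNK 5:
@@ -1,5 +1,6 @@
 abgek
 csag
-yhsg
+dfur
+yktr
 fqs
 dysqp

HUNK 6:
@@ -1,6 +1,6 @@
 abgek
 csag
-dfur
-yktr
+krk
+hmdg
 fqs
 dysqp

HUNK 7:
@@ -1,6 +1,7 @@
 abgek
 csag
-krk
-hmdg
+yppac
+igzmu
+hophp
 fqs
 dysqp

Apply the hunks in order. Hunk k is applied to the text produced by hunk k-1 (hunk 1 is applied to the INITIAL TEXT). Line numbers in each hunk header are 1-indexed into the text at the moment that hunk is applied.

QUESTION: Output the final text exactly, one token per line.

Hunk 1: at line 1 remove [smbau,zlb] add [zek,tsidg] -> 8 lines: abgek zek tsidg qrl wqub nsmtc zpewu dysqp
Hunk 2: at line 4 remove [wqub,nsmtc] add [gral] -> 7 lines: abgek zek tsidg qrl gral zpewu dysqp
Hunk 3: at line 3 remove [qrl,gral,zpewu] add [yhsg,fqs] -> 6 lines: abgek zek tsidg yhsg fqs dysqp
Hunk 4: at line 1 remove [zek,tsidg] add [csag] -> 5 lines: abgek csag yhsg fqs dysqp
Hunk 5: at line 1 remove [yhsg] add [dfur,yktr] -> 6 lines: abgek csag dfur yktr fqs dysqp
Hunk 6: at line 1 remove [dfur,yktr] add [krk,hmdg] -> 6 lines: abgek csag krk hmdg fqs dysqp
Hunk 7: at line 1 remove [krk,hmdg] add [yppac,igzmu,hophp] -> 7 lines: abgek csag yppac igzmu hophp fqs dysqp

Answer: abgek
csag
yppac
igzmu
hophp
fqs
dysqp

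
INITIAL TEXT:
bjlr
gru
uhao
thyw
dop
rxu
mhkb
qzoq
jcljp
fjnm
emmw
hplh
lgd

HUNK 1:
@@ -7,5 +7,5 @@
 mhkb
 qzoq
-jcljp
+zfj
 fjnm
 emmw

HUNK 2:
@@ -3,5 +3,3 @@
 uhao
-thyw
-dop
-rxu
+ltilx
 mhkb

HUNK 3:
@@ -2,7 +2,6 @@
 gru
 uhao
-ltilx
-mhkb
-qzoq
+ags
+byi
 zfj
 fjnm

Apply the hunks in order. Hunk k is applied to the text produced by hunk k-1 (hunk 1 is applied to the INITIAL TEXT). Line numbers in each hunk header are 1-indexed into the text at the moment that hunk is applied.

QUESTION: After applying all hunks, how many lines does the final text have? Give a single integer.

Answer: 10

Derivation:
Hunk 1: at line 7 remove [jcljp] add [zfj] -> 13 lines: bjlr gru uhao thyw dop rxu mhkb qzoq zfj fjnm emmw hplh lgd
Hunk 2: at line 3 remove [thyw,dop,rxu] add [ltilx] -> 11 lines: bjlr gru uhao ltilx mhkb qzoq zfj fjnm emmw hplh lgd
Hunk 3: at line 2 remove [ltilx,mhkb,qzoq] add [ags,byi] -> 10 lines: bjlr gru uhao ags byi zfj fjnm emmw hplh lgd
Final line count: 10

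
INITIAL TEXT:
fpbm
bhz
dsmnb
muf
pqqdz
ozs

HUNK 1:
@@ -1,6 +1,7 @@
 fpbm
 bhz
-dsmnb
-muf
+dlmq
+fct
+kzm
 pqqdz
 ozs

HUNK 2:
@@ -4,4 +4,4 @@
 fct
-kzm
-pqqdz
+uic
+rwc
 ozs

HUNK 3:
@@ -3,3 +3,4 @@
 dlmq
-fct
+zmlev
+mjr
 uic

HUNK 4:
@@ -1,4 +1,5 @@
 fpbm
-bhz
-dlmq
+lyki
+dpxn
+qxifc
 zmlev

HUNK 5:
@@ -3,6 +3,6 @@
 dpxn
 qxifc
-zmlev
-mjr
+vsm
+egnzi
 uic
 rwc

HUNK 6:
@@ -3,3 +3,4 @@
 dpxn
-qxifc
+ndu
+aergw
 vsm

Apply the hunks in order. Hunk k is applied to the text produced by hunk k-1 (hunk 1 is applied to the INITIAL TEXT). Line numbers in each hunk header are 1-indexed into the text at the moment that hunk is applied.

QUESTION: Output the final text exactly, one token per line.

Answer: fpbm
lyki
dpxn
ndu
aergw
vsm
egnzi
uic
rwc
ozs

Derivation:
Hunk 1: at line 1 remove [dsmnb,muf] add [dlmq,fct,kzm] -> 7 lines: fpbm bhz dlmq fct kzm pqqdz ozs
Hunk 2: at line 4 remove [kzm,pqqdz] add [uic,rwc] -> 7 lines: fpbm bhz dlmq fct uic rwc ozs
Hunk 3: at line 3 remove [fct] add [zmlev,mjr] -> 8 lines: fpbm bhz dlmq zmlev mjr uic rwc ozs
Hunk 4: at line 1 remove [bhz,dlmq] add [lyki,dpxn,qxifc] -> 9 lines: fpbm lyki dpxn qxifc zmlev mjr uic rwc ozs
Hunk 5: at line 3 remove [zmlev,mjr] add [vsm,egnzi] -> 9 lines: fpbm lyki dpxn qxifc vsm egnzi uic rwc ozs
Hunk 6: at line 3 remove [qxifc] add [ndu,aergw] -> 10 lines: fpbm lyki dpxn ndu aergw vsm egnzi uic rwc ozs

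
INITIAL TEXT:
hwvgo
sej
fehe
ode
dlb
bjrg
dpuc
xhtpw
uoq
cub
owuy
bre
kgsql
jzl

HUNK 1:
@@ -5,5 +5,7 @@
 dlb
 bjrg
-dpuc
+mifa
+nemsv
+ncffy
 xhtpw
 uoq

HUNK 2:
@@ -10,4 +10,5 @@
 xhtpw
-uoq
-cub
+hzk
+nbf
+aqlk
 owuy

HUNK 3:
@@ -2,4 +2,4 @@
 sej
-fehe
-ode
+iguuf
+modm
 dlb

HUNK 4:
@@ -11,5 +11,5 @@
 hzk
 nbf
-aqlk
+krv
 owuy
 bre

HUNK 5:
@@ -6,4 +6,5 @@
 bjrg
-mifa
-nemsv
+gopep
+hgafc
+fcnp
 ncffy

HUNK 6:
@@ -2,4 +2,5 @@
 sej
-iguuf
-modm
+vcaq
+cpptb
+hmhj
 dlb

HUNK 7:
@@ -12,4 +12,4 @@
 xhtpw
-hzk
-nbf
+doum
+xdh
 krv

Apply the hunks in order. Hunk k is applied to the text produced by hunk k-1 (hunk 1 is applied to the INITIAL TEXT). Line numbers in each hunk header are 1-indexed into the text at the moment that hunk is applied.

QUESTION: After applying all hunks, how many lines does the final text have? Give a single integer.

Hunk 1: at line 5 remove [dpuc] add [mifa,nemsv,ncffy] -> 16 lines: hwvgo sej fehe ode dlb bjrg mifa nemsv ncffy xhtpw uoq cub owuy bre kgsql jzl
Hunk 2: at line 10 remove [uoq,cub] add [hzk,nbf,aqlk] -> 17 lines: hwvgo sej fehe ode dlb bjrg mifa nemsv ncffy xhtpw hzk nbf aqlk owuy bre kgsql jzl
Hunk 3: at line 2 remove [fehe,ode] add [iguuf,modm] -> 17 lines: hwvgo sej iguuf modm dlb bjrg mifa nemsv ncffy xhtpw hzk nbf aqlk owuy bre kgsql jzl
Hunk 4: at line 11 remove [aqlk] add [krv] -> 17 lines: hwvgo sej iguuf modm dlb bjrg mifa nemsv ncffy xhtpw hzk nbf krv owuy bre kgsql jzl
Hunk 5: at line 6 remove [mifa,nemsv] add [gopep,hgafc,fcnp] -> 18 lines: hwvgo sej iguuf modm dlb bjrg gopep hgafc fcnp ncffy xhtpw hzk nbf krv owuy bre kgsql jzl
Hunk 6: at line 2 remove [iguuf,modm] add [vcaq,cpptb,hmhj] -> 19 lines: hwvgo sej vcaq cpptb hmhj dlb bjrg gopep hgafc fcnp ncffy xhtpw hzk nbf krv owuy bre kgsql jzl
Hunk 7: at line 12 remove [hzk,nbf] add [doum,xdh] -> 19 lines: hwvgo sej vcaq cpptb hmhj dlb bjrg gopep hgafc fcnp ncffy xhtpw doum xdh krv owuy bre kgsql jzl
Final line count: 19

Answer: 19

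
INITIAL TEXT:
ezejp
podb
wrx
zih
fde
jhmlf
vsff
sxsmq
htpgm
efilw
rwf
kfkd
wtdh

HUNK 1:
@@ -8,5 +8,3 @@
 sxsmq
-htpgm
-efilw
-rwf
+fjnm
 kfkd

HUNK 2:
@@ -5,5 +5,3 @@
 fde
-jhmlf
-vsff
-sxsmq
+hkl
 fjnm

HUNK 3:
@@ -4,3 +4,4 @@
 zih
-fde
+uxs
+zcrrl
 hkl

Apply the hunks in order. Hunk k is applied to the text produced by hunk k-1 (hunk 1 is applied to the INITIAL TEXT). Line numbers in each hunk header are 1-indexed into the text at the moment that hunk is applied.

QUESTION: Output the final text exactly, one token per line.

Hunk 1: at line 8 remove [htpgm,efilw,rwf] add [fjnm] -> 11 lines: ezejp podb wrx zih fde jhmlf vsff sxsmq fjnm kfkd wtdh
Hunk 2: at line 5 remove [jhmlf,vsff,sxsmq] add [hkl] -> 9 lines: ezejp podb wrx zih fde hkl fjnm kfkd wtdh
Hunk 3: at line 4 remove [fde] add [uxs,zcrrl] -> 10 lines: ezejp podb wrx zih uxs zcrrl hkl fjnm kfkd wtdh

Answer: ezejp
podb
wrx
zih
uxs
zcrrl
hkl
fjnm
kfkd
wtdh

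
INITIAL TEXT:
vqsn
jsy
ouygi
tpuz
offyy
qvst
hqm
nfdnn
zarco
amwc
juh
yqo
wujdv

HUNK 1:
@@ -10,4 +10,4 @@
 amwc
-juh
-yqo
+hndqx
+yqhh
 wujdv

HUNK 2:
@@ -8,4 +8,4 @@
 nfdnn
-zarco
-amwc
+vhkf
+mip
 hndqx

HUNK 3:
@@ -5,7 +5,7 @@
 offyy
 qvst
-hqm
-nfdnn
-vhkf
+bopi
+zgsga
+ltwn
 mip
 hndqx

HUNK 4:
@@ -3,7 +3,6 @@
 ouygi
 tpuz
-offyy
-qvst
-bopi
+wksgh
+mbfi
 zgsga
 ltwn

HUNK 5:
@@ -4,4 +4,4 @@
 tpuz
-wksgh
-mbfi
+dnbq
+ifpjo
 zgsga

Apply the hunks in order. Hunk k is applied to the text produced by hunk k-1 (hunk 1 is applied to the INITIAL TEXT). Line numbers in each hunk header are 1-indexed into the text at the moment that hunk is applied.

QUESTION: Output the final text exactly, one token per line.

Hunk 1: at line 10 remove [juh,yqo] add [hndqx,yqhh] -> 13 lines: vqsn jsy ouygi tpuz offyy qvst hqm nfdnn zarco amwc hndqx yqhh wujdv
Hunk 2: at line 8 remove [zarco,amwc] add [vhkf,mip] -> 13 lines: vqsn jsy ouygi tpuz offyy qvst hqm nfdnn vhkf mip hndqx yqhh wujdv
Hunk 3: at line 5 remove [hqm,nfdnn,vhkf] add [bopi,zgsga,ltwn] -> 13 lines: vqsn jsy ouygi tpuz offyy qvst bopi zgsga ltwn mip hndqx yqhh wujdv
Hunk 4: at line 3 remove [offyy,qvst,bopi] add [wksgh,mbfi] -> 12 lines: vqsn jsy ouygi tpuz wksgh mbfi zgsga ltwn mip hndqx yqhh wujdv
Hunk 5: at line 4 remove [wksgh,mbfi] add [dnbq,ifpjo] -> 12 lines: vqsn jsy ouygi tpuz dnbq ifpjo zgsga ltwn mip hndqx yqhh wujdv

Answer: vqsn
jsy
ouygi
tpuz
dnbq
ifpjo
zgsga
ltwn
mip
hndqx
yqhh
wujdv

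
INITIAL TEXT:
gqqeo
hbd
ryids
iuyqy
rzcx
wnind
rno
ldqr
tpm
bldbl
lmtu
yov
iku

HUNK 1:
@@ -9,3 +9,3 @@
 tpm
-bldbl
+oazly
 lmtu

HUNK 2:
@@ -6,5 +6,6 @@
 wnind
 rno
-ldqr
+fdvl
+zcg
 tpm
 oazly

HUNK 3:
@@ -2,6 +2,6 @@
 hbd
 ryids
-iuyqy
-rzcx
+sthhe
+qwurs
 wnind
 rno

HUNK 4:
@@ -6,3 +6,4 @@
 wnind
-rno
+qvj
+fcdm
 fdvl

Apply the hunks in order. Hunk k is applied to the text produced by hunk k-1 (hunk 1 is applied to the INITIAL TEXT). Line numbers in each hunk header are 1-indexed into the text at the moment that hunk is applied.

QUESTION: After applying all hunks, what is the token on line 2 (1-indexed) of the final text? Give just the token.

Hunk 1: at line 9 remove [bldbl] add [oazly] -> 13 lines: gqqeo hbd ryids iuyqy rzcx wnind rno ldqr tpm oazly lmtu yov iku
Hunk 2: at line 6 remove [ldqr] add [fdvl,zcg] -> 14 lines: gqqeo hbd ryids iuyqy rzcx wnind rno fdvl zcg tpm oazly lmtu yov iku
Hunk 3: at line 2 remove [iuyqy,rzcx] add [sthhe,qwurs] -> 14 lines: gqqeo hbd ryids sthhe qwurs wnind rno fdvl zcg tpm oazly lmtu yov iku
Hunk 4: at line 6 remove [rno] add [qvj,fcdm] -> 15 lines: gqqeo hbd ryids sthhe qwurs wnind qvj fcdm fdvl zcg tpm oazly lmtu yov iku
Final line 2: hbd

Answer: hbd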